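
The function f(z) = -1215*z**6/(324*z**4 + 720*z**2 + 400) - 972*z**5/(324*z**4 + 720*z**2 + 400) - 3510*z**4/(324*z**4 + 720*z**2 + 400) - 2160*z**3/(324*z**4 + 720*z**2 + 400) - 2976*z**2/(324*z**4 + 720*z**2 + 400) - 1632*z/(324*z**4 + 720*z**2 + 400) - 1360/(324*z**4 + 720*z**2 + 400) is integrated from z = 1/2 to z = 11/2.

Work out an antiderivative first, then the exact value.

Antiderivative: F(z) = (-135*z**5 - 162*z**4 - 420*z**3 - 324*z**2 - 408*z - 88)/(108*z**2 + 120); value = -235082445/885136

Integrate term by term and add the pieces.
F(z) = (-135*z**5 - 162*z**4 - 420*z**3 - 324*z**2 - 408*z - 88)/(108*z**2 + 120) is an antiderivative of f.
Check: d/dz[(-135*z**5 - 162*z**4 - 420*z**3 - 324*z**2 - 408*z - 88)/(108*z**2 + 120)] = (-1215*z**6 - 972*z**5 - 3510*z**4 - 2160*z**3 - 2976*z**2 - 1632*z - 1360)/(324*z**4 + 720*z**2 + 400), which equals f(z).
F(11/2) = -29109905/108384; F(1/2) = -14075/4704.
Integral = F(11/2) - F(1/2) = -235082445/885136.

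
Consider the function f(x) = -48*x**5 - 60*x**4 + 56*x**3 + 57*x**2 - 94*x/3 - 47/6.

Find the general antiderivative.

Integrate term by term and add the pieces.
Check: d/dx[-8*x**6 - 12*x**5 + 14*x**4 + 19*x**3 - 47*x**2/3 - 47*x/6] = -48*x**5 - 60*x**4 + 56*x**3 + 57*x**2 - 94*x/3 - 47/6 = f(x).

F(x) = -8*x**6 - 12*x**5 + 14*x**4 + 19*x**3 - 47*x**2/3 - 47*x/6 + C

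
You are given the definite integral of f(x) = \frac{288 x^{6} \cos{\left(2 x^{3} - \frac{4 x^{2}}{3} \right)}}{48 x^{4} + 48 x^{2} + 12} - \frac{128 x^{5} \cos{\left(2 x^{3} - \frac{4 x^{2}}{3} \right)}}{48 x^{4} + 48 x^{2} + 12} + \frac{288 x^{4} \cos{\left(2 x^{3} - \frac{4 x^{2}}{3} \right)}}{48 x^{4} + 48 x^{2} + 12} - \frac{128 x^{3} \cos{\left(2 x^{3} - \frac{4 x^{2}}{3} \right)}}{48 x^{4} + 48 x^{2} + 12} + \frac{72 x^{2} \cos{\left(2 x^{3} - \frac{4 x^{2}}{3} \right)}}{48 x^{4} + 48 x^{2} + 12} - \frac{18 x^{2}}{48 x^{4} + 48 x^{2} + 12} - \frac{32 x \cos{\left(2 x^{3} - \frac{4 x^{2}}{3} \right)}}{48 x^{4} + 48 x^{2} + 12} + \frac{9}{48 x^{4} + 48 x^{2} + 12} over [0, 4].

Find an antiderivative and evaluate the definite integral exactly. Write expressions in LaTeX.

Antiderivative: F(x) = \frac{3 x}{4 \left(2 x^{2} + 1\right)} + \sin{\left(2 x^{3} - \frac{4 x^{2}}{3} \right)}; value = \sin{\left(\frac{320}{3} \right)} + \frac{1}{11}

Integrate term by term and add the pieces.
F(x) = \frac{3 x}{4 \left(2 x^{2} + 1\right)} + \sin{\left(2 x^{3} - \frac{4 x^{2}}{3} \right)} is an antiderivative of f.
Check: d/dx[\frac{3 x}{4 \left(2 x^{2} + 1\right)} + \sin{\left(2 x^{3} - \frac{4 x^{2}}{3} \right)}] = \frac{288 x^{6} \cos{\left(2 x^{3} - \frac{4 x^{2}}{3} \right)} - 128 x^{5} \cos{\left(2 x^{3} - \frac{4 x^{2}}{3} \right)} + 288 x^{4} \cos{\left(2 x^{3} - \frac{4 x^{2}}{3} \right)} - 128 x^{3} \cos{\left(2 x^{3} - \frac{4 x^{2}}{3} \right)} + 72 x^{2} \cos{\left(2 x^{3} - \frac{4 x^{2}}{3} \right)} - 18 x^{2} - 32 x \cos{\left(2 x^{3} - \frac{4 x^{2}}{3} \right)} + 9}{48 x^{4} + 48 x^{2} + 12}, which equals f(x).
F(4) = \sin{\left(\frac{320}{3} \right)} + \frac{1}{11}; F(0) = 0.
Integral = F(4) - F(0) = \sin{\left(\frac{320}{3} \right)} + \frac{1}{11}.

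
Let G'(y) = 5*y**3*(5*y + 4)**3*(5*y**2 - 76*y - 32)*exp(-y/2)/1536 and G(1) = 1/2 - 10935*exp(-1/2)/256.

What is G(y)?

Recognize the product-rule pattern: G'(y) = u'v + uv' with u = -5*(5*y**2/4 + y)**4/3, v = exp(-y/2), so integration by parts undoes it.
A general antiderivative is -5*(5*y**2/4 + y)**4*exp(-y/2)/3 + C.
The condition gives C = 1/2 - 10935*exp(-1/2)/256 - (-10935*exp(-1/2)/256) = 1/2.
So G(y) = (-3125*y**8 - 10000*y**7 - 12000*y**6 - 6400*y**5 - 1280*y**4 + 384*exp(y/2))*exp(-y/2)/768.
Check: d/dy[(-3125*y**8 - 10000*y**7 - 12000*y**6 - 6400*y**5 - 1280*y**4 + 384*exp(y/2))*exp(-y/2)/768] = (3125*y**8 - 40000*y**7 - 128000*y**6 - 137600*y**5 - 62720*y**4 - 10240*y**3)*exp(-y/2)/1536, which equals G'(y).

G(y) = (-3125*y**8 - 10000*y**7 - 12000*y**6 - 6400*y**5 - 1280*y**4 + 384*exp(y/2))*exp(-y/2)/768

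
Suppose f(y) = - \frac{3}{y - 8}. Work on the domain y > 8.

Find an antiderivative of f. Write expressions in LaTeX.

Since d/dy undoes antidifferentiation here, F'(y) = f(y) is required of F(y).
Check: d/dy[- 3 \log{\left(\frac{y}{2} - 4 \right)}] = - \frac{3}{y - 8} = f(y).

An antiderivative is F(y) = - 3 \log{\left(\frac{y}{2} - 4 \right)}.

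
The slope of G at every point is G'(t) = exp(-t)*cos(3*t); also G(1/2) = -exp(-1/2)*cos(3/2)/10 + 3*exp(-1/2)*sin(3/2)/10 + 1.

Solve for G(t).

A candidate passes only if d/dt[G] lands on the given G'(t) exactly.
A general antiderivative is 3*exp(-t)*sin(3*t)/10 - exp(-t)*cos(3*t)/10 + C.
The condition gives C = -exp(-1/2)*cos(3/2)/10 + 3*exp(-1/2)*sin(3/2)/10 + 1 - (-exp(-1/2)*cos(3/2)/10 + 3*exp(-1/2)*sin(3/2)/10) = 1.
So G(t) = (10*exp(t) + 3*sin(3*t) - cos(3*t))*exp(-t)/10.
Check: d/dt[(10*exp(t) + 3*sin(3*t) - cos(3*t))*exp(-t)/10] = exp(-t)*cos(3*t) = G'(t).

G(t) = (10*exp(t) + 3*sin(3*t) - cos(3*t))*exp(-t)/10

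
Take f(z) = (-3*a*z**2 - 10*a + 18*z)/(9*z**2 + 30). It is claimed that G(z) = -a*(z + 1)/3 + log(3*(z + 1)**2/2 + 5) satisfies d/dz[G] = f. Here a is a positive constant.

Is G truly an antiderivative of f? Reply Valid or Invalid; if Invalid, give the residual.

Invalid: d/dz[G] - f = (-18*z**2 - 18*z + 60)/(9*z**4 + 18*z**3 + 69*z**2 + 60*z + 130), which is not 0.

d/dz[G] = (-3*a*z**2 - 6*a*z - 13*a + 18*z + 18)/(9*z**2 + 18*z + 39)
d/dz[G] - f(z) = (-18*z**2 - 18*z + 60)/(9*z**4 + 18*z**3 + 69*z**2 + 60*z + 130) != 0.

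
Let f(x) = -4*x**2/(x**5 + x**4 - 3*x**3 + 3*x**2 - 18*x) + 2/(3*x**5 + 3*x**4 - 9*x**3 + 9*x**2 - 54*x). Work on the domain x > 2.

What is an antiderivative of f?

Factor the denominator (3*x*(x - 2)*(x + 3)*(x**2 + 3)) and decompose: f = 19*(3*x - 1)/(126*(x**2 + 3)) - 53/(270*(x + 3)) - 23/(105*(x - 2)) - 1/(27*x); each piece integrates to a log, atan, or power term.
Check: d/dx[-log(x)/27 - 23*log(x - 2)/105 - 53*log(x + 3)/270 + 19*log(x**2 + 3)/84 - 19*sqrt(3)*atan(sqrt(3)*x/3)/378] = (2 - 12*x**2)/(3*x**5 + 3*x**4 - 9*x**3 + 9*x**2 - 54*x), which equals f(x).

An antiderivative is F(x) = -log(x)/27 - 23*log(x - 2)/105 - 53*log(x + 3)/270 + 19*log(x**2 + 3)/84 - 19*sqrt(3)*atan(sqrt(3)*x/3)/378.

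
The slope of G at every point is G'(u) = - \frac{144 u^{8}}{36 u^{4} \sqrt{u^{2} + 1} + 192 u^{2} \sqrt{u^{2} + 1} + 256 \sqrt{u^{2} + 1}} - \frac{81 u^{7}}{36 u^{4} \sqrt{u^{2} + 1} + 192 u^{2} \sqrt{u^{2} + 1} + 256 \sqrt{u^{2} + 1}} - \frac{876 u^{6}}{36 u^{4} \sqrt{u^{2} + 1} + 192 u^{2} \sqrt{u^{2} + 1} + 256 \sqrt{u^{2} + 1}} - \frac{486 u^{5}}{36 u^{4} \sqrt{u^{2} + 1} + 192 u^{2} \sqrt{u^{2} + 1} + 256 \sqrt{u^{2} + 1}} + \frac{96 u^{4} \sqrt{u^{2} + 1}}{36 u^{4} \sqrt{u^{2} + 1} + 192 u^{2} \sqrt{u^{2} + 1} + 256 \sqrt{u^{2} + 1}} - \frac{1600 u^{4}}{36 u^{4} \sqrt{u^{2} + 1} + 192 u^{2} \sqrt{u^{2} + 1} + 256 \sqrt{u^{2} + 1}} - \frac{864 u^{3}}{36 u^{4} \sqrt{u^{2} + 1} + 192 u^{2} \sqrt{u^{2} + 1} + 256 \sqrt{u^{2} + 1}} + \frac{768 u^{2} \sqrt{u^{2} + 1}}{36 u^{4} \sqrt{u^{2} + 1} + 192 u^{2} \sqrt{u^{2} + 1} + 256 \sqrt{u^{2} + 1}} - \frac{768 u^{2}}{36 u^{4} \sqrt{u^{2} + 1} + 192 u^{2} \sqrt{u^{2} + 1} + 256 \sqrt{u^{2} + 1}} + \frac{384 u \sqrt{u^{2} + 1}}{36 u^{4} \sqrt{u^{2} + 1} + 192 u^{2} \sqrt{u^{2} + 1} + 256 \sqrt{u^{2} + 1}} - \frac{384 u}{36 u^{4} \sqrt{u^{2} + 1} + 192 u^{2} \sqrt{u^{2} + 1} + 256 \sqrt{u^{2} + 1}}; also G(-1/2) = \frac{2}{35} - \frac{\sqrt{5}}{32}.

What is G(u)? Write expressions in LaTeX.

Recognize the product-rule pattern: G'(u) = v'r + vr' with v = u^{3} + \frac{3 u^{2}}{4}, r = - \sqrt{u^{2} + 1} + \frac{4}{3 \left(\frac{u^{2}}{2} + \frac{4}{3}\right)}, so integration by parts undoes it.
A general antiderivative is \left(u^{3} + \frac{3 u^{2}}{4}\right) \left(- \sqrt{u^{2} + 1} + \frac{4}{3 \left(\frac{u^{2}}{2} + \frac{4}{3}\right)}\right) + C.
The condition gives C = \frac{2}{35} - \frac{\sqrt{5}}{32} - (\frac{2}{35} - \frac{\sqrt{5}}{32}) = 0.
So G(u) = \left(u^{3} + \frac{3 u^{2}}{4}\right) \left(- \sqrt{u^{2} + 1} + \frac{4}{3 \left(\frac{u^{2}}{2} + \frac{4}{3}\right)}\right).
Check: d/du[\left(u^{3} + \frac{3 u^{2}}{4}\right) \left(- \sqrt{u^{2} + 1} + \frac{4}{3 \left(\frac{u^{2}}{2} + \frac{4}{3}\right)}\right)] = \frac{- 144 u^{8} - 81 u^{7} - 876 u^{6} - 486 u^{5} + 96 u^{4} \sqrt{u^{2} + 1} - 1600 u^{4} - 864 u^{3} + 768 u^{2} \sqrt{u^{2} + 1} - 768 u^{2} + 384 u \sqrt{u^{2} + 1} - 384 u}{36 u^{4} \sqrt{u^{2} + 1} + 192 u^{2} \sqrt{u^{2} + 1} + 256 \sqrt{u^{2} + 1}}, which equals G'(u).

G(u) = \left(u^{3} + \frac{3 u^{2}}{4}\right) \left(- \sqrt{u^{2} + 1} + \frac{4}{3 \left(\frac{u^{2}}{2} + \frac{4}{3}\right)}\right)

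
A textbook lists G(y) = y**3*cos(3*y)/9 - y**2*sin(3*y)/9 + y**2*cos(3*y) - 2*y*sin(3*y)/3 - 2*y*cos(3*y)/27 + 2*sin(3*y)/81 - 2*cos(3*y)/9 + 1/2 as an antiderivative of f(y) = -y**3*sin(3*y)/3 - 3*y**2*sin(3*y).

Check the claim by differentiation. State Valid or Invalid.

Valid. The derivative of G reproduces f.

d/dy[G] = -y**3*sin(3*y)/3 - 3*y**2*sin(3*y)
This equals f(y) exactly, so the claim holds.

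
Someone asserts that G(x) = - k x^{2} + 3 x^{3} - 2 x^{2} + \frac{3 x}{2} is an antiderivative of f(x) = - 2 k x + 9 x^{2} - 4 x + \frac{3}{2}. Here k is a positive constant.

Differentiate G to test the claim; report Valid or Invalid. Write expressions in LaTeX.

d/dx[G] = - 2 k x + 9 x^{2} - 4 x + \frac{3}{2}
This equals f(x) exactly, so the claim holds.

Valid - differentiating G returns exactly f.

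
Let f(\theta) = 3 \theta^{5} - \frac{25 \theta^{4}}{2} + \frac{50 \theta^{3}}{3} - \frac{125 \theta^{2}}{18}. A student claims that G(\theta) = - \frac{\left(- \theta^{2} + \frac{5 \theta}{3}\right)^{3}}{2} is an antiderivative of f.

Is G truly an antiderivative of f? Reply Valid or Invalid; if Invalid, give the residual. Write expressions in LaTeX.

d/d\theta[G] = 3 \theta^{5} - \frac{25 \theta^{4}}{2} + \frac{50 \theta^{3}}{3} - \frac{125 \theta^{2}}{18}
This equals f(\theta) exactly, so the claim holds.

Valid - the claim checks out under differentiation.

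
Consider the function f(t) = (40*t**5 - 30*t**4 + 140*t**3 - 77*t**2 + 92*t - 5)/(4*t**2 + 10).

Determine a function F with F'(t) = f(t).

An antiderivative is F(t) = 5*t**4/2 - 5*t**3/2 + 5*t**2 - t/2 - log(2*t**2 + 5).

Any candidate F(t) must reproduce f(t) exactly when differentiated.
Check: d/dt[5*t**4/2 - 5*t**3/2 + 5*t**2 - t/2 - log(2*t**2 + 5)] = (40*t**5 - 30*t**4 + 140*t**3 - 77*t**2 + 92*t - 5)/(4*t**2 + 10) = f(t).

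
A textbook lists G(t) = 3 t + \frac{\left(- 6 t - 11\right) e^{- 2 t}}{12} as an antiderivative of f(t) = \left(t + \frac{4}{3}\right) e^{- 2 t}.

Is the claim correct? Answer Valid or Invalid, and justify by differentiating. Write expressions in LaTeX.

d/dt[G] = \frac{\left(3 t + 9 e^{2 t} + 4\right) e^{- 2 t}}{3}
d/dt[G] - f(t) = 3 != 0.

Invalid: d/dt[G] - f = 3, which is not 0.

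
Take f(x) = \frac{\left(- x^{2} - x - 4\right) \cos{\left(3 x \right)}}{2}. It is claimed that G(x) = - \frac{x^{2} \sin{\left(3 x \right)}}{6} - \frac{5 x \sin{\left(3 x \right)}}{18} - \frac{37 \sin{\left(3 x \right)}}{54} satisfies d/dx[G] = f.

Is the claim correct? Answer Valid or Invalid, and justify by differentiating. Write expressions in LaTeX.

d/dx[G] = - \frac{x^{2} \cos{\left(3 x \right)}}{2} - \frac{x \sin{\left(3 x \right)}}{3} - \frac{5 x \cos{\left(3 x \right)}}{6} - \frac{5 \sin{\left(3 x \right)}}{18} - \frac{37 \cos{\left(3 x \right)}}{18}
d/dx[G] - f(x) = - \frac{x \sin{\left(3 x \right)}}{3} - \frac{x \cos{\left(3 x \right)}}{3} - \frac{5 \sin{\left(3 x \right)}}{18} - \frac{\cos{\left(3 x \right)}}{18} != 0.

Invalid: d/dx[G] - f = - \frac{x \sin{\left(3 x \right)}}{3} - \frac{x \cos{\left(3 x \right)}}{3} - \frac{5 \sin{\left(3 x \right)}}{18} - \frac{\cos{\left(3 x \right)}}{18}, which is not 0.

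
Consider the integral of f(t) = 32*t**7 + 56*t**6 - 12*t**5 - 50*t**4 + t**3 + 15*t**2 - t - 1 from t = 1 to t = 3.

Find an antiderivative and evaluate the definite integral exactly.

Antiderivative: F(t) = 4*(-t**2 - t/2 + 1/2)**4; value = 39996

f matches the chain-rule pattern g'(h)*h' with inner function h(t) = -t**2 - t/2 + 1/2; substituting u = h(t) collapses the integral.
F(t) = 4*(-t**2 - t/2 + 1/2)**4 is an antiderivative of f.
Check: d/dt[4*(-t**2 - t/2 + 1/2)**4] = 32*t**7 + 56*t**6 - 12*t**5 - 50*t**4 + t**3 + 15*t**2 - t - 1 = f(t).
F(3) = 40000; F(1) = 4.
Integral = F(3) - F(1) = 39996.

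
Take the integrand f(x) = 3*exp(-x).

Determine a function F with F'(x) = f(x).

Since d/dx undoes antidifferentiation here, F'(x) = f(x) is required of F(x).
Check: d/dx[-3*exp(-x)] = 3*exp(-x) = f(x).

An antiderivative is F(x) = -3*exp(-x).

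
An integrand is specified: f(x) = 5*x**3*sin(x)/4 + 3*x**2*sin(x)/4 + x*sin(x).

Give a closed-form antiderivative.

An antiderivative is F(x) = -5*x**3*cos(x)/4 + 15*x**2*sin(x)/4 - 3*x**2*cos(x)/4 + 3*x*sin(x)/2 + 13*x*cos(x)/2 - 13*sin(x)/2 + 3*cos(x)/2.

Integrate term by term and add the pieces.
Check: d/dx[-5*x**3*cos(x)/4 + 15*x**2*sin(x)/4 - 3*x**2*cos(x)/4 + 3*x*sin(x)/2 + 13*x*cos(x)/2 - 13*sin(x)/2 + 3*cos(x)/2] = 5*x**3*sin(x)/4 + 3*x**2*sin(x)/4 + x*sin(x) = f(x).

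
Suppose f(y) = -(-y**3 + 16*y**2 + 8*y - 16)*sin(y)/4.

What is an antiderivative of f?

An antiderivative is F(y) = -y**3*cos(y)/4 + 3*y**2*sin(y)/4 + 4*y**2*cos(y) - 8*y*sin(y) + 7*y*cos(y)/2 - 7*sin(y)/2 - 12*cos(y).

An antiderivative F(y) passes only if d/dy[F] lands on f(y) exactly.
Check: d/dy[-y**3*cos(y)/4 + 3*y**2*sin(y)/4 + 4*y**2*cos(y) - 8*y*sin(y) + 7*y*cos(y)/2 - 7*sin(y)/2 - 12*cos(y)] = y**3*sin(y)/4 - 4*y**2*sin(y) - 2*y*sin(y) + 4*sin(y), which equals f(y).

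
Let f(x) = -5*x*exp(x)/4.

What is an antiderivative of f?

An antiderivative is F(x) = 5*(1 - x)*exp(x)/4.

Recognize the product-rule pattern: f = u'v + uv' with u = 5/4 - 5*x/4, v = exp(x), so integration by parts undoes it.
Check: d/dx[5*(1 - x)*exp(x)/4] = -5*x*exp(x)/4 = f(x).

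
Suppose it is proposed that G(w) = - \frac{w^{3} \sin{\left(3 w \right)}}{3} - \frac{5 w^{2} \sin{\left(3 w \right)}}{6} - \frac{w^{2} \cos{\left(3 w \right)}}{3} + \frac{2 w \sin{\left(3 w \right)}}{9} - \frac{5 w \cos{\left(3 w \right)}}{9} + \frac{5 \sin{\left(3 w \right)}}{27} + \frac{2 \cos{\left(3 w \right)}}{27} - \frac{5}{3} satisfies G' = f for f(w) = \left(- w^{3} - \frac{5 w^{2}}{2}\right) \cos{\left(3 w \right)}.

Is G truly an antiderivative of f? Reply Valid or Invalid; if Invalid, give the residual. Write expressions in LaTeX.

Valid - the claim checks out under differentiation.

d/dw[G] = - w^{3} \cos{\left(3 w \right)} - \frac{5 w^{2} \cos{\left(3 w \right)}}{2}
This equals f(w) exactly, so the claim holds.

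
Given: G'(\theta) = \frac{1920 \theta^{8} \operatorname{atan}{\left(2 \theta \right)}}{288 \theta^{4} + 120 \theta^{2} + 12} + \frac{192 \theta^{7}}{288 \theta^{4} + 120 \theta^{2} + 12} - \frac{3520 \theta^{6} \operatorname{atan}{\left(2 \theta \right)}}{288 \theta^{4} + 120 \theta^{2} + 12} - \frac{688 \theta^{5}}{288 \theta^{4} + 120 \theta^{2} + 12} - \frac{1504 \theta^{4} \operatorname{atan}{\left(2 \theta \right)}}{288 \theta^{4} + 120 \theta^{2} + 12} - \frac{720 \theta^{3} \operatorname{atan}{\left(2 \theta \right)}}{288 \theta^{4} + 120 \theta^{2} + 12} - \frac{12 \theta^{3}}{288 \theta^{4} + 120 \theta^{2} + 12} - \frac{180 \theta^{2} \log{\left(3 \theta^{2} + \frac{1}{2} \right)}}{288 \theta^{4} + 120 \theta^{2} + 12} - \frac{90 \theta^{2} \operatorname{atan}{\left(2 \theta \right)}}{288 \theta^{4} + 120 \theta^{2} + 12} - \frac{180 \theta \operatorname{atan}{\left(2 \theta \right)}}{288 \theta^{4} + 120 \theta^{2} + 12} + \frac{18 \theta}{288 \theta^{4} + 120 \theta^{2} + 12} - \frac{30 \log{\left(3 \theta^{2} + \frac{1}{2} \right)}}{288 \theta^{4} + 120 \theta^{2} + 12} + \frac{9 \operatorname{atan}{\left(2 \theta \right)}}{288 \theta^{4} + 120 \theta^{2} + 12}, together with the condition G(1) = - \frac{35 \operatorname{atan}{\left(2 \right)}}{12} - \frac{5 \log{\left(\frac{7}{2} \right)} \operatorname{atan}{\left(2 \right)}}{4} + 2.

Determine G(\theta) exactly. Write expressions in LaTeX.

Recognize the product-rule pattern: G'(\theta) = u'v + uv' with u = \frac{4 \theta^{5}}{3} - 5 \theta^{3} + \frac{3 \theta}{4} - \frac{5 \log{\left(3 \theta^{2} + \frac{1}{2} \right)}}{4}, v = \operatorname{atan}{\left(2 \theta \right)}, so integration by parts undoes it.
A general antiderivative is \left(\frac{4 \theta^{5}}{3} - 5 \theta^{3} + \frac{3 \theta}{4} - \frac{5 \log{\left(3 \theta^{2} + \frac{1}{2} \right)}}{4}\right) \operatorname{atan}{\left(2 \theta \right)} + C.
The condition gives C = - \frac{35 \operatorname{atan}{\left(2 \right)}}{12} - \frac{5 \log{\left(\frac{7}{2} \right)} \operatorname{atan}{\left(2 \right)}}{4} + 2 - (- \frac{35 \operatorname{atan}{\left(2 \right)}}{12} - \frac{5 \log{\left(\frac{7}{2} \right)} \operatorname{atan}{\left(2 \right)}}{4}) = 2.
So G(\theta) = \left(\frac{4 \theta^{5}}{3} - 5 \theta^{3} + \frac{3 \theta}{4} - \frac{5 \log{\left(3 \theta^{2} + \frac{1}{2} \right)}}{4}\right) \operatorname{atan}{\left(2 \theta \right)} + 2.
Check: d/d\theta[\left(\frac{4 \theta^{5}}{3} - 5 \theta^{3} + \frac{3 \theta}{4} - \frac{5 \log{\left(3 \theta^{2} + \frac{1}{2} \right)}}{4}\right) \operatorname{atan}{\left(2 \theta \right)} + 2] = \frac{1920 \theta^{8} \operatorname{atan}{\left(2 \theta \right)} + 192 \theta^{7} - 3520 \theta^{6} \operatorname{atan}{\left(2 \theta \right)} - 688 \theta^{5} - 1504 \theta^{4} \operatorname{atan}{\left(2 \theta \right)} - 720 \theta^{3} \operatorname{atan}{\left(2 \theta \right)} - 12 \theta^{3} - 180 \theta^{2} \log{\left(3 \theta^{2} + \frac{1}{2} \right)} - 90 \theta^{2} \operatorname{atan}{\left(2 \theta \right)} - 180 \theta \operatorname{atan}{\left(2 \theta \right)} + 18 \theta - 30 \log{\left(3 \theta^{2} + \frac{1}{2} \right)} + 9 \operatorname{atan}{\left(2 \theta \right)}}{288 \theta^{4} + 120 \theta^{2} + 12}, which equals G'(\theta).

G(\theta) = \left(\frac{4 \theta^{5}}{3} - 5 \theta^{3} + \frac{3 \theta}{4} - \frac{5 \log{\left(3 \theta^{2} + \frac{1}{2} \right)}}{4}\right) \operatorname{atan}{\left(2 \theta \right)} + 2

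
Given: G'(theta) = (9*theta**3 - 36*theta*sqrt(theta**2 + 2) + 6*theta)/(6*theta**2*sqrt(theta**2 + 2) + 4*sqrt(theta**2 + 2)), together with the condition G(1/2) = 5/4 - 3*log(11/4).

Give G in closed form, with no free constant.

G(theta) = 3*sqrt(theta**2 + 2)/2 - 3*log(3*theta**2 + 2) - 1

For G(theta) to be correct, d/dtheta[G] must agree with the stated G'(theta) identically.
A general antiderivative is 3*sqrt(theta**2 + 2)/2 - 3*log(3*theta**2 + 2) + C.
The condition gives C = 5/4 - 3*log(11/4) - (9/4 - 3*log(11/4)) = -1.
So G(theta) = 3*sqrt(theta**2 + 2)/2 - 3*log(3*theta**2 + 2) - 1.
Check: d/dtheta[3*sqrt(theta**2 + 2)/2 - 3*log(3*theta**2 + 2) - 1] = (9*theta**3 - 36*theta*sqrt(theta**2 + 2) + 6*theta)/(6*theta**2*sqrt(theta**2 + 2) + 4*sqrt(theta**2 + 2)) = G'(theta).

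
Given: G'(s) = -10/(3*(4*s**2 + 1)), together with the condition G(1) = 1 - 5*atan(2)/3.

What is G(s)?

Since d/ds undoes antidifferentiation here, G(s) must give back the stated G'(s).
A general antiderivative is -5*atan(2*s)/3 + C.
The condition gives C = 1 - 5*atan(2)/3 - (-5*atan(2)/3) = 1.
So G(s) = 1 - 5*atan(2*s)/3.
Check: d/ds[1 - 5*atan(2*s)/3] = -10/(12*s**2 + 3), which equals G'(s).

G(s) = 1 - 5*atan(2*s)/3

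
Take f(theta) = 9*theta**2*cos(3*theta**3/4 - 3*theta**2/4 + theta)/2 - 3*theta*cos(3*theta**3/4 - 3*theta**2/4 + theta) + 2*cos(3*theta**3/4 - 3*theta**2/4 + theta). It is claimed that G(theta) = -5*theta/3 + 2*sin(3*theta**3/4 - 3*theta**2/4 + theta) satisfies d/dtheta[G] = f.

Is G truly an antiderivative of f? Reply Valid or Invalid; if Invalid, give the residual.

d/dtheta[G] = 9*theta**2*cos(3*theta**3/4 - 3*theta**2/4 + theta)/2 - 3*theta*cos(3*theta**3/4 - 3*theta**2/4 + theta) + 2*cos(3*theta**3/4 - 3*theta**2/4 + theta) - 5/3
d/dtheta[G] - f(theta) = -5/3 != 0.

Invalid: d/dtheta[G] - f = -5/3, which is not 0.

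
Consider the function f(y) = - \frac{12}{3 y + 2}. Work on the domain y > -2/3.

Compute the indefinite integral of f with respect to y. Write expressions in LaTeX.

A candidate is checked by its d/dy: the result must match f(y).
Check: d/dy[- 4 \log{\left(\frac{3 y}{2} + 1 \right)}] = - \frac{12}{3 y + 2} = f(y).

F(y) = - 4 \log{\left(\frac{3 y}{2} + 1 \right)} + C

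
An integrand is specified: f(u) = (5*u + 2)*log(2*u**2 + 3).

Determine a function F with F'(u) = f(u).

An antiderivative is F(u) = 5*u**2*log(2*u**2 + 3)/2 - 5*u**2/2 + 2*u*log(2*u**2 + 3) - 4*u + 15*log(u**2 + 3/2)/4 + 2*sqrt(6)*atan(sqrt(6)*u/3).

An antiderivative F(u) passes only if d/du[F] lands on f(u) exactly.
Check: d/du[5*u**2*log(2*u**2 + 3)/2 - 5*u**2/2 + 2*u*log(2*u**2 + 3) - 4*u + 15*log(u**2 + 3/2)/4 + 2*sqrt(6)*atan(sqrt(6)*u/3)] = 5*u*log(2*u**2 + 3) + 2*log(2*u**2 + 3), which equals f(u).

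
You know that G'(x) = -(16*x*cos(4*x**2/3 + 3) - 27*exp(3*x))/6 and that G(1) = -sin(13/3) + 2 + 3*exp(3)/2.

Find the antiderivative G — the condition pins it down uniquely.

For G(x) to be correct, d/dx[G] must agree with the stated G'(x) identically.
A general antiderivative is 3*exp(3*x)/2 - sin(4*x**2/3 + 3) + C.
The condition gives C = -sin(13/3) + 2 + 3*exp(3)/2 - (-sin(13/3) + 3*exp(3)/2) = 2.
So G(x) = 3*exp(3*x)/2 - sin(4*x**2/3 + 3) + 2.
Check: d/dx[3*exp(3*x)/2 - sin(4*x**2/3 + 3) + 2] = -8*x*cos(4*x**2/3 + 3)/3 + 9*exp(3*x)/2, which equals G'(x).

G(x) = 3*exp(3*x)/2 - sin(4*x**2/3 + 3) + 2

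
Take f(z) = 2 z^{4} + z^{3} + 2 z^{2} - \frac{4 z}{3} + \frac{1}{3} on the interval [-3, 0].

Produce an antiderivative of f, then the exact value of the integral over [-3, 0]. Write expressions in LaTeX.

Antiderivative: F(z) = \frac{2 z^{5}}{5} + \frac{z^{4}}{4} + \frac{2 z^{3}}{3} - \frac{2 z^{2}}{3} + \frac{z}{3}; value = \frac{2039}{20}

The integrand splits into summands that can be handled one at a time.
F(z) = \frac{2 z^{5}}{5} + \frac{z^{4}}{4} + \frac{2 z^{3}}{3} - \frac{2 z^{2}}{3} + \frac{z}{3} is an antiderivative of f.
Check: d/dz[\frac{2 z^{5}}{5} + \frac{z^{4}}{4} + \frac{2 z^{3}}{3} - \frac{2 z^{2}}{3} + \frac{z}{3}] = 2 z^{4} + z^{3} + 2 z^{2} - \frac{4 z}{3} + \frac{1}{3} = f(z).
F(0) = 0; F(-3) = - \frac{2039}{20}.
Integral = F(0) - F(-3) = \frac{2039}{20}.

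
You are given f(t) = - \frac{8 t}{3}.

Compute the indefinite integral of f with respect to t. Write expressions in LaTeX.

F(t) = - \frac{4 t^{2}}{3} + C

A candidate is checked by its d/dt: the result must match f(t).
Check: d/dt[- \frac{4 t^{2}}{3}] = - \frac{8 t}{3} = f(t).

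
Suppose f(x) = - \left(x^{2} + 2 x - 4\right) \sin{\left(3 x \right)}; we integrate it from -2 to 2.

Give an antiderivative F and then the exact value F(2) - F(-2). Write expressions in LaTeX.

Recover f(x) by differentiating a candidate F(x); any mismatch rules it out.
F(x) = \frac{x^{2} \cos{\left(3 x \right)}}{3} - \frac{2 x \sin{\left(3 x \right)}}{9} + \frac{2 x \cos{\left(3 x \right)}}{3} - \frac{2 \sin{\left(3 x \right)}}{9} - \frac{38 \cos{\left(3 x \right)}}{27} is an antiderivative of f.
Check: d/dx[\frac{x^{2} \cos{\left(3 x \right)}}{3} - \frac{2 x \sin{\left(3 x \right)}}{9} + \frac{2 x \cos{\left(3 x \right)}}{3} - \frac{2 \sin{\left(3 x \right)}}{9} - \frac{38 \cos{\left(3 x \right)}}{27}] = - x^{2} \sin{\left(3 x \right)} - 2 x \sin{\left(3 x \right)} + 4 \sin{\left(3 x \right)}, which equals f(x).
F(2) = - \frac{2 \sin{\left(6 \right)}}{3} + \frac{34 \cos{\left(6 \right)}}{27}; F(-2) = - \frac{38 \cos{\left(6 \right)}}{27} - \frac{2 \sin{\left(6 \right)}}{9}.
Integral = F(2) - F(-2) = - \frac{4 \sin{\left(6 \right)}}{9} + \frac{8 \cos{\left(6 \right)}}{3}.

Antiderivative: F(x) = \frac{x^{2} \cos{\left(3 x \right)}}{3} - \frac{2 x \sin{\left(3 x \right)}}{9} + \frac{2 x \cos{\left(3 x \right)}}{3} - \frac{2 \sin{\left(3 x \right)}}{9} - \frac{38 \cos{\left(3 x \right)}}{27}; value = - \frac{4 \sin{\left(6 \right)}}{9} + \frac{8 \cos{\left(6 \right)}}{3}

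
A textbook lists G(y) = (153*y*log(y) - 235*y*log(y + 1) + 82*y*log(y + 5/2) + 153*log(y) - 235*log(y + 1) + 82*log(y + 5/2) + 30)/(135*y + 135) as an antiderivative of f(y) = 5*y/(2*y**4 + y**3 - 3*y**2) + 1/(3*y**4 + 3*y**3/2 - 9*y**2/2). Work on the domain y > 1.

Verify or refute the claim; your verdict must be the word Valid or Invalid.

Invalid: d/dy[G] - f = (-90*y**3 - 226*y**2 - 150*y - 10)/(12*y**7 + 60*y**6 + 81*y**5 - 15*y**4 - 93*y**3 - 45*y**2), which is not 0.

d/dy[G] = (15*y + 17)/(6*y**4 + 27*y**3 + 36*y**2 + 15*y)
d/dy[G] - f(y) = (-90*y**3 - 226*y**2 - 150*y - 10)/(12*y**7 + 60*y**6 + 81*y**5 - 15*y**4 - 93*y**3 - 45*y**2) != 0.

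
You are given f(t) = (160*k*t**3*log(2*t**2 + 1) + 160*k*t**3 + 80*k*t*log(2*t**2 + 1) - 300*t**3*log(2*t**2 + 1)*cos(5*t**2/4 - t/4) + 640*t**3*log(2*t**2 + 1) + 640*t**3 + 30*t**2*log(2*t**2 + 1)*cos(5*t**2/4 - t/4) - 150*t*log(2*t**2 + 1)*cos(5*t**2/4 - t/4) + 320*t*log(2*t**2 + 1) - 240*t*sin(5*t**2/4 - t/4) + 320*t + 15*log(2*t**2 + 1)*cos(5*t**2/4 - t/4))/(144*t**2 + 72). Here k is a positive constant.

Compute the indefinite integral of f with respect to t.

F(t) = 5*(2*k*t**2 + 8*t**2 - 3*sin(5*t**2/4 - t/4) + 4)*log(2*t**2 + 1)/18 + C

Recognize the product-rule pattern: f = u'v + uv' with u = 5*k*t**2/9 + 20*t**2/9 - 5*sin(5*t**2/4 - t/4)/6 + 10/9, v = log(2*t**2 + 1), so integration by parts undoes it.
Check: d/dt[5*(2*k*t**2 + 8*t**2 - 3*sin(5*t**2/4 - t/4) + 4)*log(2*t**2 + 1)/18] = (160*k*t**3*log(2*t**2 + 1) + 160*k*t**3 + 80*k*t*log(2*t**2 + 1) - 300*t**3*log(2*t**2 + 1)*cos(5*t**2/4 - t/4) + 640*t**3*log(2*t**2 + 1) + 640*t**3 + 30*t**2*log(2*t**2 + 1)*cos(5*t**2/4 - t/4) - 150*t*log(2*t**2 + 1)*cos(5*t**2/4 - t/4) + 320*t*log(2*t**2 + 1) - 240*t*sin(5*t**2/4 - t/4) + 320*t + 15*log(2*t**2 + 1)*cos(5*t**2/4 - t/4))/(144*t**2 + 72) = f(t).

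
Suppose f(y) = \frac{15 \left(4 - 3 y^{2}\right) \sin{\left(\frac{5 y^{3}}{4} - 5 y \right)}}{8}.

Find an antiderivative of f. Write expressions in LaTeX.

An antiderivative is F(y) = \frac{3 \cos{\left(\frac{5 y^{3}}{4} - 5 y \right)}}{2}.

The substitution u = \frac{5 y^{3}}{4} - 5 y works: f is exactly (dF/du)*(du/dy) for that inner function.
Check: d/dy[\frac{3 \cos{\left(\frac{5 y^{3}}{4} - 5 y \right)}}{2}] = - \frac{45 y^{2} \sin{\left(\frac{5 y^{3}}{4} - 5 y \right)}}{8} + \frac{15 \sin{\left(\frac{5 y^{3}}{4} - 5 y \right)}}{2}, which equals f(y).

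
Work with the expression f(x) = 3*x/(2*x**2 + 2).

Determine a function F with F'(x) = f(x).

f matches the chain-rule pattern g'(h)*h' with inner function h(x) = x**2 + 1; substituting u = h(x) collapses the integral.
Check: d/dx[3*log(x**2 + 1)/4] = 3*x/(2*x**2 + 2) = f(x).

An antiderivative is F(x) = 3*log(x**2 + 1)/4.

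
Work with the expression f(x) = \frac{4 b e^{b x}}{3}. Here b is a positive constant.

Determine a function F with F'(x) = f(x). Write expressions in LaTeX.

A first test for any F(x): its x-derivative must equal f(x) identically.
Check: d/dx[\frac{4 e^{b x}}{3}] = \frac{4 b e^{b x}}{3} = f(x).

An antiderivative is F(x) = \frac{4 e^{b x}}{3}.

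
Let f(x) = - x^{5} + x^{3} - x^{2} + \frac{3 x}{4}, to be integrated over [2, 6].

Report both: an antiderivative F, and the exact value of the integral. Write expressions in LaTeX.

Integrate term by term and add the pieces.
F(x) = - \frac{x^{6}}{6} + \frac{x^{4}}{4} - \frac{x^{3}}{3} + \frac{3 x^{2}}{8} is an antiderivative of f.
Check: d/dx[- \frac{x^{6}}{6} + \frac{x^{4}}{4} - \frac{x^{3}}{3} + \frac{3 x^{2}}{8}] = - x^{5} + x^{3} - x^{2} + \frac{3 x}{4} = f(x).
F(6) = - \frac{15021}{2}; F(2) = - \frac{47}{6}.
Integral = F(6) - F(2) = - \frac{22508}{3}.

Antiderivative: F(x) = - \frac{x^{6}}{6} + \frac{x^{4}}{4} - \frac{x^{3}}{3} + \frac{3 x^{2}}{8}; value = - \frac{22508}{3}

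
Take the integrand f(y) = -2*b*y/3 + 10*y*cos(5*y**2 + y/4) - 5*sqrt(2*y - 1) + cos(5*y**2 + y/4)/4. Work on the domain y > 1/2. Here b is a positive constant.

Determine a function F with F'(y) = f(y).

The integrand splits into summands that can be handled one at a time.
Check: d/dy[-b*y**2/3 - 5*(2*y - 1)**(3/2)/3 + sin(5*y**2 + y/4)] = -2*b*y/3 + 10*y*cos(5*y**2 + y/4) - 5*sqrt(2*y - 1) + cos(5*y**2 + y/4)/4 = f(y).

An antiderivative is F(y) = -b*y**2/3 - 5*(2*y - 1)**(3/2)/3 + sin(5*y**2 + y/4).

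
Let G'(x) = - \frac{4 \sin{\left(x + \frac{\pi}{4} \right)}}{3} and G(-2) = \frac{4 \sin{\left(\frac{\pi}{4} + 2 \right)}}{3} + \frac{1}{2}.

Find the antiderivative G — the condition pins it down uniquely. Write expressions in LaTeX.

The proposed G(x) is checked by its d/dx: the result must match the given G'(x).
A general antiderivative is \frac{4 \cos{\left(x + \frac{\pi}{4} \right)}}{3} + C.
The condition gives C = \frac{4 \sin{\left(\frac{\pi}{4} + 2 \right)}}{3} + \frac{1}{2} - (\frac{4 \sin{\left(\frac{\pi}{4} + 2 \right)}}{3}) = \frac{1}{2}.
So G(x) = \frac{4 \cos{\left(x + \frac{\pi}{4} \right)}}{3} + \frac{1}{2}.
Check: d/dx[\frac{4 \cos{\left(x + \frac{\pi}{4} \right)}}{3} + \frac{1}{2}] = - \frac{4 \sin{\left(x + \frac{\pi}{4} \right)}}{3} = G'(x).

G(x) = \frac{4 \cos{\left(x + \frac{\pi}{4} \right)}}{3} + \frac{1}{2}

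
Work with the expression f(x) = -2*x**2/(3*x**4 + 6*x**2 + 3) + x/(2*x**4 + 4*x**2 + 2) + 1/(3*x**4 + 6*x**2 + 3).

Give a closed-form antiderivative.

An antiderivative is F(x) = (-2*x**2*atan(x) + 6*x - 2*atan(x) - 3)/(12*x**2 + 12).

Integrate term by term and add the pieces.
Check: d/dx[(-2*x**2*atan(x) + 6*x - 2*atan(x) - 3)/(12*x**2 + 12)] = (-4*x**2 + 3*x + 2)/(6*x**4 + 12*x**2 + 6), which equals f(x).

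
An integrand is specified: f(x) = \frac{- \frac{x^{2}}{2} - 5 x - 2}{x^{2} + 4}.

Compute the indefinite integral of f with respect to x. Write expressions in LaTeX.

Whatever form F(x) takes, F'(x) = f(x) is non-negotiable.
Check: d/dx[- \frac{x}{2} - \frac{5 \log{\left(x^{2} + 4 \right)}}{2}] = \frac{- x^{2} - 10 x - 4}{2 x^{2} + 8}, which equals f(x).

F(x) = - \frac{x}{2} - \frac{5 \log{\left(x^{2} + 4 \right)}}{2} + C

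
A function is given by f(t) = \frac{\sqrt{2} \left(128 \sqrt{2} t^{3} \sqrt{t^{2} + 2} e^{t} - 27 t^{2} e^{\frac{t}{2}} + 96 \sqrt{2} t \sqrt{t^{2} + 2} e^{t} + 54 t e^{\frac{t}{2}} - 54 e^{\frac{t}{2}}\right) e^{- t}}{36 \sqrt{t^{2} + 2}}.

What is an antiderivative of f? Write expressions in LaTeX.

An antiderivative is F(t) = \frac{\left(27 \sqrt{2} \sqrt{t^{2} + 2} + 2 \left(4 t^{2} + 3\right)^{2} e^{\frac{t}{2}}\right) e^{- \frac{t}{2}}}{18}.

For F(t) to be correct the identity F'(t) - f(t) = 0 must hold.
Check: d/dt[\frac{\left(27 \sqrt{2} \sqrt{t^{2} + 2} + 2 \left(4 t^{2} + 3\right)^{2} e^{\frac{t}{2}}\right) e^{- \frac{t}{2}}}{18}] = \frac{\left(256 t^{3} \sqrt{t^{2} + 2} e^{\frac{t}{2}} - 27 \sqrt{2} t^{2} + 192 t \sqrt{t^{2} + 2} e^{\frac{t}{2}} + 54 \sqrt{2} t - 54 \sqrt{2}\right) e^{- \frac{t}{2}}}{36 \sqrt{t^{2} + 2}}, which equals f(t).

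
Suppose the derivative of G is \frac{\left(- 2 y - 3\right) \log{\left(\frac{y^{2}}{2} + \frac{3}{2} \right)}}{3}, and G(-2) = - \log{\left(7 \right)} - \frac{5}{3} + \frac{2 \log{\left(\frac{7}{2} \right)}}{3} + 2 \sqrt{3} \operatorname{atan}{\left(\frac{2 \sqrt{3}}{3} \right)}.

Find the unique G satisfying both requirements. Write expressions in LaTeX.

Whatever form G(y) takes, its d/dy must return the stated G'(y).
A general antiderivative is \frac{y^{2}}{3} + 2 y + \left(- \frac{y^{2}}{3} - y\right) \log{\left(\frac{y^{2}}{2} + \frac{3}{2} \right)} - \log{\left(y^{2} + 3 \right)} - 2 \sqrt{3} \operatorname{atan}{\left(\frac{\sqrt{3} y}{3} \right)} + C.
The condition gives C = - \log{\left(7 \right)} - \frac{5}{3} + \frac{2 \log{\left(\frac{7}{2} \right)}}{3} + 2 \sqrt{3} \operatorname{atan}{\left(\frac{2 \sqrt{3}}{3} \right)} - (- \frac{8}{3} - \log{\left(7 \right)} + \frac{2 \log{\left(\frac{7}{2} \right)}}{3} + 2 \sqrt{3} \operatorname{atan}{\left(\frac{2 \sqrt{3}}{3} \right)}) = 1.
So G(y) = - \frac{y^{2} \log{\left(\frac{y^{2}}{2} + \frac{3}{2} \right)}}{3} + \frac{y^{2}}{3} - y \log{\left(\frac{y^{2}}{2} + \frac{3}{2} \right)} + 2 y - \log{\left(y^{2} + 3 \right)} - 2 \sqrt{3} \operatorname{atan}{\left(\frac{\sqrt{3} y}{3} \right)} + 1.
Check: d/dy[- \frac{y^{2} \log{\left(\frac{y^{2}}{2} + \frac{3}{2} \right)}}{3} + \frac{y^{2}}{3} - y \log{\left(\frac{y^{2}}{2} + \frac{3}{2} \right)} + 2 y - \log{\left(y^{2} + 3 \right)} - 2 \sqrt{3} \operatorname{atan}{\left(\frac{\sqrt{3} y}{3} \right)} + 1] = - \frac{2 y \log{\left(y^{2} + 3 \right)}}{3} + \frac{2 y \log{\left(2 \right)}}{3} - \log{\left(y^{2} + 3 \right)} + \log{\left(2 \right)}, which equals G'(y).

G(y) = - \frac{y^{2} \log{\left(\frac{y^{2}}{2} + \frac{3}{2} \right)}}{3} + \frac{y^{2}}{3} - y \log{\left(\frac{y^{2}}{2} + \frac{3}{2} \right)} + 2 y - \log{\left(y^{2} + 3 \right)} - 2 \sqrt{3} \operatorname{atan}{\left(\frac{\sqrt{3} y}{3} \right)} + 1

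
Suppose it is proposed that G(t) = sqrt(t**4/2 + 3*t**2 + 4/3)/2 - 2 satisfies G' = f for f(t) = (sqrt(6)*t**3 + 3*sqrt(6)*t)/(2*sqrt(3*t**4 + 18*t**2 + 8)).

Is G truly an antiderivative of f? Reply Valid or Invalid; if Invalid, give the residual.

d/dt[G] = (sqrt(6)*t**3 + 3*sqrt(6)*t)/(2*sqrt(3*t**4 + 18*t**2 + 8))
This equals f(t) exactly, so the claim holds.

Valid: G'(t) = f(t).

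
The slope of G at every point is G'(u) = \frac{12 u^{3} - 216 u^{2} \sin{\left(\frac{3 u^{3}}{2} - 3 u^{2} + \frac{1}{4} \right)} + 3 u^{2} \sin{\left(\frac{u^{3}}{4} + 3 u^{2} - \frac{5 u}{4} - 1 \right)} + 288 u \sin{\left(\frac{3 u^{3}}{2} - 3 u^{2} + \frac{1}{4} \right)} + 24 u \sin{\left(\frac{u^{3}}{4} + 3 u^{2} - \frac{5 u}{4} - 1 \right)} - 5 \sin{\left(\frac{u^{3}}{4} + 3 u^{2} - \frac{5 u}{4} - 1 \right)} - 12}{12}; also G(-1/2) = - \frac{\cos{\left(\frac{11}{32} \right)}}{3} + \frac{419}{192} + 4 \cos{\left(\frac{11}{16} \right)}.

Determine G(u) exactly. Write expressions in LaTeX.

Recover the given G'(u) by differentiating a candidate G(u); any mismatch rules it out.
A general antiderivative is \frac{u^{4}}{4} - u + 4 \cos{\left(\frac{3 u^{3}}{2} - 3 u^{2} + \frac{1}{4} \right)} - \frac{\cos{\left(\frac{u^{3}}{4} + 3 u^{2} - \frac{5 u}{4} - 1 \right)}}{3} + \frac{2}{3} + C.
The condition gives C = - \frac{\cos{\left(\frac{11}{32} \right)}}{3} + \frac{419}{192} + 4 \cos{\left(\frac{11}{16} \right)} - (- \frac{\cos{\left(\frac{11}{32} \right)}}{3} + \frac{227}{192} + 4 \cos{\left(\frac{11}{16} \right)}) = 1.
So G(u) = \frac{3 u^{4} - 12 u + 48 \cos{\left(\frac{3 u^{3}}{2} - 3 u^{2} + \frac{1}{4} \right)} - 4 \cos{\left(\frac{u^{3}}{4} + 3 u^{2} - \frac{5 u}{4} - 1 \right)} + 20}{12}.
Check: d/du[\frac{3 u^{4} - 12 u + 48 \cos{\left(\frac{3 u^{3}}{2} - 3 u^{2} + \frac{1}{4} \right)} - 4 \cos{\left(\frac{u^{3}}{4} + 3 u^{2} - \frac{5 u}{4} - 1 \right)} + 20}{12}] = u^{3} - 18 u^{2} \sin{\left(\frac{3 u^{3}}{2} - 3 u^{2} + \frac{1}{4} \right)} + \frac{u^{2} \sin{\left(\frac{u^{3}}{4} + 3 u^{2} - \frac{5 u}{4} - 1 \right)}}{4} + 24 u \sin{\left(\frac{3 u^{3}}{2} - 3 u^{2} + \frac{1}{4} \right)} + 2 u \sin{\left(\frac{u^{3}}{4} + 3 u^{2} - \frac{5 u}{4} - 1 \right)} - \frac{5 \sin{\left(\frac{u^{3}}{4} + 3 u^{2} - \frac{5 u}{4} - 1 \right)}}{12} - 1, which equals G'(u).

G(u) = \frac{3 u^{4} - 12 u + 48 \cos{\left(\frac{3 u^{3}}{2} - 3 u^{2} + \frac{1}{4} \right)} - 4 \cos{\left(\frac{u^{3}}{4} + 3 u^{2} - \frac{5 u}{4} - 1 \right)} + 20}{12}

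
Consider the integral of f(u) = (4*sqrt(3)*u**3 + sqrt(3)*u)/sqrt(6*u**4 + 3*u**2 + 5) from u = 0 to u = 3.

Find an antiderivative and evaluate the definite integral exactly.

Antiderivative: F(u) = sqrt(3)*sqrt(6*u**4 + 3*u**2 + 5)/3; value = -sqrt(15)/3 + sqrt(1554)/3

The substitution w = 2*u**4 + u**2 + 5/3 works: f is exactly (dF/dw)*(dw/du) for that inner function.
F(u) = sqrt(3)*sqrt(6*u**4 + 3*u**2 + 5)/3 is an antiderivative of f.
Check: d/du[sqrt(3)*sqrt(6*u**4 + 3*u**2 + 5)/3] = (4*sqrt(3)*u**3 + sqrt(3)*u)/sqrt(6*u**4 + 3*u**2 + 5) = f(u).
F(3) = sqrt(1554)/3; F(0) = sqrt(15)/3.
Integral = F(3) - F(0) = -sqrt(15)/3 + sqrt(1554)/3.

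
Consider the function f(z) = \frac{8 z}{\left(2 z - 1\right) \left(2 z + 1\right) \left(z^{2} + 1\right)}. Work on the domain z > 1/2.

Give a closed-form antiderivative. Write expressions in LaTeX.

An antiderivative is F(z) = \frac{4 \log{\left(z^{2} - \frac{1}{4} \right)}}{5} - \frac{4 \log{\left(z^{2} + 1 \right)}}{5}.

Factor the denominator (\left(2 z - 1\right) \left(2 z + 1\right) \left(z^{2} + 1\right)) and decompose: f = - \frac{8 z}{5 \left(z^{2} + 1\right)} + \frac{8}{5 \left(2 z + 1\right)} + \frac{8}{5 \left(2 z - 1\right)}; each piece integrates to a log, atan, or power term.
Check: d/dz[\frac{4 \log{\left(z^{2} - \frac{1}{4} \right)}}{5} - \frac{4 \log{\left(z^{2} + 1 \right)}}{5}] = \frac{8 z}{4 z^{4} + 3 z^{2} - 1}, which equals f(z).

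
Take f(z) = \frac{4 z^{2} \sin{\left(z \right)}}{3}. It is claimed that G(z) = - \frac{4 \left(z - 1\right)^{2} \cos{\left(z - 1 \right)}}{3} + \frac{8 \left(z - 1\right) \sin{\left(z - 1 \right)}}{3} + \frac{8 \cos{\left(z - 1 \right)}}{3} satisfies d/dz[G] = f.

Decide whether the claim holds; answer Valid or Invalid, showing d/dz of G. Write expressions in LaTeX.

Invalid: d/dz[G] - f = - \frac{4 z^{2} \sin{\left(z \right)}}{3} + \frac{4 z^{2} \sin{\left(z - 1 \right)}}{3} - \frac{8 z \sin{\left(z - 1 \right)}}{3} + \frac{4 \sin{\left(z - 1 \right)}}{3}, which is not 0.

d/dz[G] = \frac{4 z^{2} \sin{\left(z - 1 \right)}}{3} - \frac{8 z \sin{\left(z - 1 \right)}}{3} + \frac{4 \sin{\left(z - 1 \right)}}{3}
d/dz[G] - f(z) = - \frac{4 z^{2} \sin{\left(z \right)}}{3} + \frac{4 z^{2} \sin{\left(z - 1 \right)}}{3} - \frac{8 z \sin{\left(z - 1 \right)}}{3} + \frac{4 \sin{\left(z - 1 \right)}}{3} != 0.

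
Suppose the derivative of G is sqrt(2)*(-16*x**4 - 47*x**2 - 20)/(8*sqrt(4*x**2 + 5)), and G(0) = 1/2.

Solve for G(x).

G(x) = -sqrt(2*x**2 + 5/2)*(x**3/4 + x) + 1/2

Recognize the product-rule pattern: G'(x) = u'v + uv' with u = -sqrt(2*x**2 + 5/2), v = x**3/4 + x, so integration by parts undoes it.
A general antiderivative is -sqrt(2*x**2 + 5/2)*(x**3/4 + x) + C.
The condition gives C = 1/2 - (0) = 1/2.
So G(x) = -sqrt(2*x**2 + 5/2)*(x**3/4 + x) + 1/2.
Check: d/dx[-sqrt(2*x**2 + 5/2)*(x**3/4 + x) + 1/2] = sqrt(2)*(-16*x**4 - 47*x**2 - 20)/(8*sqrt(4*x**2 + 5)) = G'(x).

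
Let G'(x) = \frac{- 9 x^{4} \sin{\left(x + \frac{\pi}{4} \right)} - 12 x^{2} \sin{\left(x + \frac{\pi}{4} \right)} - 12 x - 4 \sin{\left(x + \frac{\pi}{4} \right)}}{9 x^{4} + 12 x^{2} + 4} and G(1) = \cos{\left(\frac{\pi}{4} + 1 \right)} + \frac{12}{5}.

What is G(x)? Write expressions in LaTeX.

G(x) = \frac{6 x^{2} + \left(3 x^{2} + 2\right) \cos{\left(x + \frac{\pi}{4} \right)} + 6}{3 x^{2} + 2}

A candidate passes only if d/dx[G] lands on the given G'(x) exactly.
A general antiderivative is \cos{\left(x + \frac{\pi}{4} \right)} + \frac{1}{\frac{3 x^{2}}{2} + 1} + C.
The condition gives C = \cos{\left(\frac{\pi}{4} + 1 \right)} + \frac{12}{5} - (\cos{\left(\frac{\pi}{4} + 1 \right)} + \frac{2}{5}) = 2.
So G(x) = \frac{6 x^{2} + \left(3 x^{2} + 2\right) \cos{\left(x + \frac{\pi}{4} \right)} + 6}{3 x^{2} + 2}.
Check: d/dx[\frac{6 x^{2} + \left(3 x^{2} + 2\right) \cos{\left(x + \frac{\pi}{4} \right)} + 6}{3 x^{2} + 2}] = \frac{- 9 x^{4} \sin{\left(x + \frac{\pi}{4} \right)} - 12 x^{2} \sin{\left(x + \frac{\pi}{4} \right)} - 12 x - 4 \sin{\left(x + \frac{\pi}{4} \right)}}{9 x^{4} + 12 x^{2} + 4} = G'(x).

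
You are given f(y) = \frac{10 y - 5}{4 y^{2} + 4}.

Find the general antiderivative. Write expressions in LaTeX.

F(y) = \frac{5 \log{\left(y^{2} + 1 \right)}}{4} - \frac{5 \operatorname{atan}{\left(y \right)}}{4} + C

A candidate is checked by its d/dy: the result must match f(y).
Check: d/dy[\frac{5 \log{\left(y^{2} + 1 \right)}}{4} - \frac{5 \operatorname{atan}{\left(y \right)}}{4}] = \frac{10 y - 5}{4 y^{2} + 4} = f(y).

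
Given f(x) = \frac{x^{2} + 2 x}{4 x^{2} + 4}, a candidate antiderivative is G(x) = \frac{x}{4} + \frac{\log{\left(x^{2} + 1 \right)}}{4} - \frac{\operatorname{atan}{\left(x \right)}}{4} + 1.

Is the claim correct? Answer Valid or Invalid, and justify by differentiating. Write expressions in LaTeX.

d/dx[G] = \frac{x^{2} + 2 x}{4 x^{2} + 4}
This equals f(x) exactly, so the claim holds.

Valid - the claim checks out under differentiation.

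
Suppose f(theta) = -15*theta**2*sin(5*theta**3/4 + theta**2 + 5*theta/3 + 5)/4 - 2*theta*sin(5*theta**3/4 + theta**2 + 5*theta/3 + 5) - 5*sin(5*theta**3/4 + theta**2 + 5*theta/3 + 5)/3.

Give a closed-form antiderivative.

An antiderivative is F(theta) = cos(5*theta**3/4 + theta**2 + 5*theta/3 + 5).

f matches the chain-rule pattern g'(h)*h' with inner function h(theta) = 5*theta**3/4 + theta**2 + 5*theta/3 + 5; substituting u = h(theta) collapses the integral.
Check: d/dtheta[cos(5*theta**3/4 + theta**2 + 5*theta/3 + 5)] = -15*theta**2*sin(5*theta**3/4 + theta**2 + 5*theta/3 + 5)/4 - 2*theta*sin(5*theta**3/4 + theta**2 + 5*theta/3 + 5) - 5*sin(5*theta**3/4 + theta**2 + 5*theta/3 + 5)/3 = f(theta).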